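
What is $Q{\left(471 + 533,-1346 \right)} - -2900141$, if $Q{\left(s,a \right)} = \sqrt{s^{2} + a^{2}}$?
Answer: $2900141 + 2 \sqrt{704933} \approx 2.9018 \cdot 10^{6}$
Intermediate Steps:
$Q{\left(s,a \right)} = \sqrt{a^{2} + s^{2}}$
$Q{\left(471 + 533,-1346 \right)} - -2900141 = \sqrt{\left(-1346\right)^{2} + \left(471 + 533\right)^{2}} - -2900141 = \sqrt{1811716 + 1004^{2}} + 2900141 = \sqrt{1811716 + 1008016} + 2900141 = \sqrt{2819732} + 2900141 = 2 \sqrt{704933} + 2900141 = 2900141 + 2 \sqrt{704933}$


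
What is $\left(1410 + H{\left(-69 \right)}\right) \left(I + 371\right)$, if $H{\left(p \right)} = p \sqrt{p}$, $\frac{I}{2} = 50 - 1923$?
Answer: $-4758750 + 232875 i \sqrt{69} \approx -4.7588 \cdot 10^{6} + 1.9344 \cdot 10^{6} i$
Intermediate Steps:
$I = -3746$ ($I = 2 \left(50 - 1923\right) = 2 \left(-1873\right) = -3746$)
$H{\left(p \right)} = p^{\frac{3}{2}}$
$\left(1410 + H{\left(-69 \right)}\right) \left(I + 371\right) = \left(1410 + \left(-69\right)^{\frac{3}{2}}\right) \left(-3746 + 371\right) = \left(1410 - 69 i \sqrt{69}\right) \left(-3375\right) = -4758750 + 232875 i \sqrt{69}$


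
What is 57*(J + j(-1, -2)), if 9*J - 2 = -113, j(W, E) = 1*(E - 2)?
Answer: -931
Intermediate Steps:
j(W, E) = -2 + E (j(W, E) = 1*(-2 + E) = -2 + E)
J = -37/3 (J = 2/9 + (⅑)*(-113) = 2/9 - 113/9 = -37/3 ≈ -12.333)
57*(J + j(-1, -2)) = 57*(-37/3 + (-2 - 2)) = 57*(-37/3 - 4) = 57*(-49/3) = -931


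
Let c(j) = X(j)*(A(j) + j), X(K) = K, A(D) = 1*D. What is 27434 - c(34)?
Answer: 25122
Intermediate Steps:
A(D) = D
c(j) = 2*j² (c(j) = j*(j + j) = j*(2*j) = 2*j²)
27434 - c(34) = 27434 - 2*34² = 27434 - 2*1156 = 27434 - 1*2312 = 27434 - 2312 = 25122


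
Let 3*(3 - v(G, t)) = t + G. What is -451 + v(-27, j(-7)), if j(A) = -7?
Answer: -1310/3 ≈ -436.67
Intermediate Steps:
v(G, t) = 3 - G/3 - t/3 (v(G, t) = 3 - (t + G)/3 = 3 - (G + t)/3 = 3 + (-G/3 - t/3) = 3 - G/3 - t/3)
-451 + v(-27, j(-7)) = -451 + (3 - ⅓*(-27) - ⅓*(-7)) = -451 + (3 + 9 + 7/3) = -451 + 43/3 = -1310/3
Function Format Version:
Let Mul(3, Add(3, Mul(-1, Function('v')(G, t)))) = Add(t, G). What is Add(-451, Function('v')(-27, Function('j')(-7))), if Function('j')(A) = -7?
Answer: Rational(-1310, 3) ≈ -436.67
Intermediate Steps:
Function('v')(G, t) = Add(3, Mul(Rational(-1, 3), G), Mul(Rational(-1, 3), t)) (Function('v')(G, t) = Add(3, Mul(Rational(-1, 3), Add(t, G))) = Add(3, Mul(Rational(-1, 3), Add(G, t))) = Add(3, Add(Mul(Rational(-1, 3), G), Mul(Rational(-1, 3), t))) = Add(3, Mul(Rational(-1, 3), G), Mul(Rational(-1, 3), t)))
Add(-451, Function('v')(-27, Function('j')(-7))) = Add(-451, Add(3, Mul(Rational(-1, 3), -27), Mul(Rational(-1, 3), -7))) = Add(-451, Add(3, 9, Rational(7, 3))) = Add(-451, Rational(43, 3)) = Rational(-1310, 3)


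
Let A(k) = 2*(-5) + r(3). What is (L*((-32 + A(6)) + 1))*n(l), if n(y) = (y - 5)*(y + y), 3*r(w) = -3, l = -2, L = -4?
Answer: 4704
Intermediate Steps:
r(w) = -1 (r(w) = (1/3)*(-3) = -1)
A(k) = -11 (A(k) = 2*(-5) - 1 = -10 - 1 = -11)
n(y) = 2*y*(-5 + y) (n(y) = (-5 + y)*(2*y) = 2*y*(-5 + y))
(L*((-32 + A(6)) + 1))*n(l) = (-4*((-32 - 11) + 1))*(2*(-2)*(-5 - 2)) = (-4*(-43 + 1))*(2*(-2)*(-7)) = -4*(-42)*28 = 168*28 = 4704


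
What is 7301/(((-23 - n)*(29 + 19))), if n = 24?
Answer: -7301/2256 ≈ -3.2363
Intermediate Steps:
7301/(((-23 - n)*(29 + 19))) = 7301/(((-23 - 1*24)*(29 + 19))) = 7301/(((-23 - 24)*48)) = 7301/((-47*48)) = 7301/(-2256) = 7301*(-1/2256) = -7301/2256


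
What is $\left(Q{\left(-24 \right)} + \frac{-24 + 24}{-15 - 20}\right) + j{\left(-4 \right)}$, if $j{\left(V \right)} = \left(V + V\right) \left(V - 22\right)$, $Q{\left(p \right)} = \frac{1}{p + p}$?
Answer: $\frac{9983}{48} \approx 207.98$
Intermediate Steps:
$Q{\left(p \right)} = \frac{1}{2 p}$
$j{\left(V \right)} = 2 V \left(-22 + V\right)$
$\left(Q{\left(-24 \right)} + \frac{-24 + 24}{-15 - 20}\right) + j{\left(-4 \right)} = \left(\frac{1}{2 \left(-24\right)} + \frac{-24 + 24}{-15 - 20}\right) + 2 \left(-4\right) \left(-22 - 4\right) = \left(\frac{1}{2} \left(- \frac{1}{24}\right) + \frac{1}{-35} \cdot 0\right) + 2 \left(-4\right) \left(-26\right) = \left(- \frac{1}{48} - 0\right) + 208 = \left(- \frac{1}{48} + 0\right) + 208 = - \frac{1}{48} + 208 = \frac{9983}{48}$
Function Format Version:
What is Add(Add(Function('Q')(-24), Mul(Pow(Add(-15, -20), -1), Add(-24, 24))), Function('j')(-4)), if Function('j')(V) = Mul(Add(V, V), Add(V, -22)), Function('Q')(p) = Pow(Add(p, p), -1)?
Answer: Rational(9983, 48) ≈ 207.98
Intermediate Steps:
Function('Q')(p) = Mul(Rational(1, 2), Pow(p, -1)) (Function('Q')(p) = Pow(Mul(2, p), -1) = Mul(Rational(1, 2), Pow(p, -1)))
Function('j')(V) = Mul(2, V, Add(-22, V)) (Function('j')(V) = Mul(Mul(2, V), Add(-22, V)) = Mul(2, V, Add(-22, V)))
Add(Add(Function('Q')(-24), Mul(Pow(Add(-15, -20), -1), Add(-24, 24))), Function('j')(-4)) = Add(Add(Mul(Rational(1, 2), Pow(-24, -1)), Mul(Pow(Add(-15, -20), -1), Add(-24, 24))), Mul(2, -4, Add(-22, -4))) = Add(Add(Mul(Rational(1, 2), Rational(-1, 24)), Mul(Pow(-35, -1), 0)), Mul(2, -4, -26)) = Add(Add(Rational(-1, 48), Mul(Rational(-1, 35), 0)), 208) = Add(Add(Rational(-1, 48), 0), 208) = Add(Rational(-1, 48), 208) = Rational(9983, 48)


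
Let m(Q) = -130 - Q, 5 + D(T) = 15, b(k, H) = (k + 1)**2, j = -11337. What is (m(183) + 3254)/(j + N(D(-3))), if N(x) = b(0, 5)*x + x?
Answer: -2941/11317 ≈ -0.25987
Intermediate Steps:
b(k, H) = (1 + k)**2
D(T) = 10 (D(T) = -5 + 15 = 10)
N(x) = 2*x (N(x) = (1 + 0)**2*x + x = 1**2*x + x = 1*x + x = x + x = 2*x)
(m(183) + 3254)/(j + N(D(-3))) = ((-130 - 1*183) + 3254)/(-11337 + 2*10) = ((-130 - 183) + 3254)/(-11337 + 20) = (-313 + 3254)/(-11317) = 2941*(-1/11317) = -2941/11317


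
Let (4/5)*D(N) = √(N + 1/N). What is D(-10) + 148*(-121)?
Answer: -17908 + I*√1010/8 ≈ -17908.0 + 3.9726*I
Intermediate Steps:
D(N) = 5*√(N + 1/N)/4
D(-10) + 148*(-121) = 5*√(-10 + 1/(-10))/4 + 148*(-121) = 5*√(-10 - ⅒)/4 - 17908 = 5*√(-101/10)/4 - 17908 = 5*(I*√1010/10)/4 - 17908 = I*√1010/8 - 17908 = -17908 + I*√1010/8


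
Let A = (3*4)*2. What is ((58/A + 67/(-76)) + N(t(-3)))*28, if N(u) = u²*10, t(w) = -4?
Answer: 257810/57 ≈ 4523.0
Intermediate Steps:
A = 24 (A = 12*2 = 24)
N(u) = 10*u²
((58/A + 67/(-76)) + N(t(-3)))*28 = ((58/24 + 67/(-76)) + 10*(-4)²)*28 = ((58*(1/24) + 67*(-1/76)) + 10*16)*28 = ((29/12 - 67/76) + 160)*28 = (175/114 + 160)*28 = (18415/114)*28 = 257810/57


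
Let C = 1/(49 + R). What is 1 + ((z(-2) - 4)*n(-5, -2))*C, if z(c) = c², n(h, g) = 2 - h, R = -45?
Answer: 1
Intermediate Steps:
C = ¼ (C = 1/(49 - 45) = 1/4 = ¼ ≈ 0.25000)
1 + ((z(-2) - 4)*n(-5, -2))*C = 1 + (((-2)² - 4)*(2 - 1*(-5)))*(¼) = 1 + ((4 - 4)*(2 + 5))*(¼) = 1 + (0*7)*(¼) = 1 + 0*(¼) = 1 + 0 = 1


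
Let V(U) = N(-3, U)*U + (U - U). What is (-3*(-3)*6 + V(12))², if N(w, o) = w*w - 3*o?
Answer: 72900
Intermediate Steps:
N(w, o) = w² - 3*o
V(U) = U*(9 - 3*U) (V(U) = ((-3)² - 3*U)*U + (U - U) = (9 - 3*U)*U + 0 = U*(9 - 3*U) + 0 = U*(9 - 3*U))
(-3*(-3)*6 + V(12))² = (-3*(-3)*6 + 3*12*(3 - 1*12))² = (9*6 + 3*12*(3 - 12))² = (54 + 3*12*(-9))² = (54 - 324)² = (-270)² = 72900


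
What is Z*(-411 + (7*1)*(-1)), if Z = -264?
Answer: 110352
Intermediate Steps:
Z*(-411 + (7*1)*(-1)) = -264*(-411 + (7*1)*(-1)) = -264*(-411 + 7*(-1)) = -264*(-411 - 7) = -264*(-418) = 110352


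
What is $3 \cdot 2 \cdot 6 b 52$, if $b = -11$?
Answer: $-20592$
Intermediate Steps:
$3 \cdot 2 \cdot 6 b 52 = 3 \cdot 2 \cdot 6 \left(-11\right) 52 = 6 \cdot 6 \left(-11\right) 52 = 36 \left(-11\right) 52 = \left(-396\right) 52 = -20592$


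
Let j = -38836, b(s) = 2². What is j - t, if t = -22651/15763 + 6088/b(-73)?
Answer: -636140503/15763 ≈ -40357.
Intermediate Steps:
b(s) = 4
t = 23968635/15763 (t = -22651/15763 + 6088/4 = -22651*1/15763 + 6088*(¼) = -22651/15763 + 1522 = 23968635/15763 ≈ 1520.6)
j - t = -38836 - 1*23968635/15763 = -38836 - 23968635/15763 = -636140503/15763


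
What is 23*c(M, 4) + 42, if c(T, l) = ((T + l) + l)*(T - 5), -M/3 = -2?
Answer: 364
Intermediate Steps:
M = 6 (M = -3*(-2) = 6)
c(T, l) = (-5 + T)*(T + 2*l) (c(T, l) = (T + 2*l)*(-5 + T) = (-5 + T)*(T + 2*l))
23*c(M, 4) + 42 = 23*(6**2 - 10*4 - 5*6 + 2*6*4) + 42 = 23*(36 - 40 - 30 + 48) + 42 = 23*14 + 42 = 322 + 42 = 364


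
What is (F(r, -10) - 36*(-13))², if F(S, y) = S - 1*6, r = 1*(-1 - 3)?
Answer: 209764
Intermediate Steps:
r = -4 (r = 1*(-4) = -4)
F(S, y) = -6 + S (F(S, y) = S - 6 = -6 + S)
(F(r, -10) - 36*(-13))² = ((-6 - 4) - 36*(-13))² = (-10 + 468)² = 458² = 209764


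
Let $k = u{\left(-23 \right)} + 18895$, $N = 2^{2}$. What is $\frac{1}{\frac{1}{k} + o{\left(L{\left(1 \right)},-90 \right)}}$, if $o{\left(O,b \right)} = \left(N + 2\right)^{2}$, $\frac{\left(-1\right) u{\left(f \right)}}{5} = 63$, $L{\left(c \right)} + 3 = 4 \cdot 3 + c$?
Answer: $\frac{18580}{668881} \approx 0.027778$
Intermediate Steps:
$N = 4$
$L{\left(c \right)} = 9 + c$ ($L{\left(c \right)} = -3 + \left(4 \cdot 3 + c\right) = -3 + \left(12 + c\right) = 9 + c$)
$u{\left(f \right)} = -315$ ($u{\left(f \right)} = \left(-5\right) 63 = -315$)
$k = 18580$ ($k = -315 + 18895 = 18580$)
$o{\left(O,b \right)} = 36$ ($o{\left(O,b \right)} = \left(4 + 2\right)^{2} = 6^{2} = 36$)
$\frac{1}{\frac{1}{k} + o{\left(L{\left(1 \right)},-90 \right)}} = \frac{1}{\frac{1}{18580} + 36} = \frac{1}{\frac{668881}{18580}} = \frac{18580}{668881}$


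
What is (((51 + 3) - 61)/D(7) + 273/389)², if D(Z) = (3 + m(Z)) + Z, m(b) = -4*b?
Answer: 58323769/49028004 ≈ 1.1896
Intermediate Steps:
D(Z) = 3 - 3*Z (D(Z) = (3 - 4*Z) + Z = 3 - 3*Z)
(((51 + 3) - 61)/D(7) + 273/389)² = (((51 + 3) - 61)/(3 - 3*7) + 273/389)² = ((54 - 61)/(3 - 21) + 273*(1/389))² = (-7/(-18) + 273/389)² = (-7*(-1/18) + 273/389)² = (7/18 + 273/389)² = (7637/7002)² = 58323769/49028004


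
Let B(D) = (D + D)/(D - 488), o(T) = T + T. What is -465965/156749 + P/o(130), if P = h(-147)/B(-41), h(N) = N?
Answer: -22123646287/3341888680 ≈ -6.6201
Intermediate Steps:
o(T) = 2*T
B(D) = 2*D/(-488 + D) (B(D) = (2*D)/(-488 + D) = 2*D/(-488 + D))
P = -77763/82 (P = -147/(2*(-41)/(-488 - 41)) = -147/(2*(-41)/(-529)) = -147/(2*(-41)*(-1/529)) = -147/82/529 = -147*529/82 = -77763/82 ≈ -948.33)
-465965/156749 + P/o(130) = -465965/156749 - 77763/(82*(2*130)) = -465965*1/156749 - 77763/82/260 = -465965/156749 - 77763/82*1/260 = -465965/156749 - 77763/21320 = -22123646287/3341888680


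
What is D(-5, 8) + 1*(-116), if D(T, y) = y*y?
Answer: -52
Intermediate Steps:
D(T, y) = y**2
D(-5, 8) + 1*(-116) = 8**2 + 1*(-116) = 64 - 116 = -52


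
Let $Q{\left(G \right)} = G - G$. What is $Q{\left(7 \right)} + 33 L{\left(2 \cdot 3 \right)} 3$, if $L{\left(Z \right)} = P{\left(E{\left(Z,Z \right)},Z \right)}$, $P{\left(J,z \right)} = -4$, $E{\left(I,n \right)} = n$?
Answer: $-396$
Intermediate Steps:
$L{\left(Z \right)} = -4$
$Q{\left(G \right)} = 0$
$Q{\left(7 \right)} + 33 L{\left(2 \cdot 3 \right)} 3 = 0 + 33 \left(\left(-4\right) 3\right) = 0 + 33 \left(-12\right) = 0 - 396 = -396$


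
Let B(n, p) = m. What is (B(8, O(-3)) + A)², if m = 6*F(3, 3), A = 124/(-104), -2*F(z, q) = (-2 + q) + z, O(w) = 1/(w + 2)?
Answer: 117649/676 ≈ 174.04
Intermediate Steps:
O(w) = 1/(2 + w)
F(z, q) = 1 - q/2 - z/2 (F(z, q) = -((-2 + q) + z)/2 = -(-2 + q + z)/2 = 1 - q/2 - z/2)
A = -31/26 (A = 124*(-1/104) = -31/26 ≈ -1.1923)
m = -12 (m = 6*(1 - ½*3 - ½*3) = 6*(1 - 3/2 - 3/2) = 6*(-2) = -12)
B(n, p) = -12
(B(8, O(-3)) + A)² = (-12 - 31/26)² = (-343/26)² = 117649/676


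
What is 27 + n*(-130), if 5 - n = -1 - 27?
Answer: -4263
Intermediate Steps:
n = 33 (n = 5 - (-1 - 27) = 5 - 1*(-28) = 5 + 28 = 33)
27 + n*(-130) = 27 + 33*(-130) = 27 - 4290 = -4263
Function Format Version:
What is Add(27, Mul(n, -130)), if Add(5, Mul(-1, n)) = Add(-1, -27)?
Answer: -4263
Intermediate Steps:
n = 33 (n = Add(5, Mul(-1, Add(-1, -27))) = Add(5, Mul(-1, -28)) = Add(5, 28) = 33)
Add(27, Mul(n, -130)) = Add(27, Mul(33, -130)) = Add(27, -4290) = -4263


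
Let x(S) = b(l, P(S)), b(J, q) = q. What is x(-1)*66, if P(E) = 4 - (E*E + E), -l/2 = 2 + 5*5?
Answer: 264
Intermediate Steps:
l = -54 (l = -2*(2 + 5*5) = -2*(2 + 25) = -2*27 = -54)
P(E) = 4 - E - E² (P(E) = 4 - (E² + E) = 4 - (E + E²) = 4 + (-E - E²) = 4 - E - E²)
x(S) = 4 - S - S²
x(-1)*66 = (4 - 1*(-1) - 1*(-1)²)*66 = (4 + 1 - 1*1)*66 = (4 + 1 - 1)*66 = 4*66 = 264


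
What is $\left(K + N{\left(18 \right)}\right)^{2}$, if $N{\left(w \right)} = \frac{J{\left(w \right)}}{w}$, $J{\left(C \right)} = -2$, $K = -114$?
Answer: $\frac{1054729}{81} \approx 13021.0$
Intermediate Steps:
$N{\left(w \right)} = - \frac{2}{w}$
$\left(K + N{\left(18 \right)}\right)^{2} = \left(-114 - \frac{2}{18}\right)^{2} = \left(-114 - \frac{1}{9}\right)^{2} = \left(- \frac{1027}{9}\right)^{2} = \frac{1054729}{81}$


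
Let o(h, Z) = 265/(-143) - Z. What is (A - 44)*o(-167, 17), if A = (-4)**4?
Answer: -571552/143 ≈ -3996.9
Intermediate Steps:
o(h, Z) = -265/143 - Z (o(h, Z) = 265*(-1/143) - Z = -265/143 - Z)
A = 256
(A - 44)*o(-167, 17) = (256 - 44)*(-265/143 - 1*17) = 212*(-265/143 - 17) = 212*(-2696/143) = -571552/143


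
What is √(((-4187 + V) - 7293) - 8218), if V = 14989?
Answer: I*√4709 ≈ 68.622*I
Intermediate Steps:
√(((-4187 + V) - 7293) - 8218) = √(((-4187 + 14989) - 7293) - 8218) = √((10802 - 7293) - 8218) = √(3509 - 8218) = √(-4709) = I*√4709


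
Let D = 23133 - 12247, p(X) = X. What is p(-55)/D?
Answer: -55/10886 ≈ -0.0050524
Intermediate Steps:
D = 10886
p(-55)/D = -55/10886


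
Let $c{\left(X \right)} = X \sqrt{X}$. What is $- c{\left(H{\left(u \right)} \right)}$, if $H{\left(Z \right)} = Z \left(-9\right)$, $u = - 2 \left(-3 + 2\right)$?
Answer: $54 i \sqrt{2} \approx 76.368 i$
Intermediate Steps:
$u = 2$ ($u = \left(-2\right) \left(-1\right) = 2$)
$H{\left(Z \right)} = - 9 Z$
$c{\left(X \right)} = X^{\frac{3}{2}}$
$- c{\left(H{\left(u \right)} \right)} = - \left(\left(-9\right) 2\right)^{\frac{3}{2}} = - \left(-18\right)^{\frac{3}{2}} = - \left(-54\right) i \sqrt{2} = 54 i \sqrt{2}$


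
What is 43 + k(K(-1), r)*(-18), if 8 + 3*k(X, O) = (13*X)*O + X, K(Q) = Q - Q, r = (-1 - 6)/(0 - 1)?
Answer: 91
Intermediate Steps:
r = 7 (r = -7/(-1) = -7*(-1) = 7)
K(Q) = 0
k(X, O) = -8/3 + X/3 + 13*O*X/3 (k(X, O) = -8/3 + ((13*X)*O + X)/3 = -8/3 + (13*O*X + X)/3 = -8/3 + (X + 13*O*X)/3 = -8/3 + (X/3 + 13*O*X/3) = -8/3 + X/3 + 13*O*X/3)
43 + k(K(-1), r)*(-18) = 43 + (-8/3 + (1/3)*0 + (13/3)*7*0)*(-18) = 43 + (-8/3 + 0 + 0)*(-18) = 43 - 8/3*(-18) = 43 + 48 = 91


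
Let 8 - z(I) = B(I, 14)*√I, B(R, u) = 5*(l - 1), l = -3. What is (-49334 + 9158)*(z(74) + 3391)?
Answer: -136558224 - 803520*√74 ≈ -1.4347e+8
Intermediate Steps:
B(R, u) = -20 (B(R, u) = 5*(-3 - 1) = 5*(-4) = -20)
z(I) = 8 + 20*√I (z(I) = 8 - (-20)*√I = 8 + 20*√I)
(-49334 + 9158)*(z(74) + 3391) = (-49334 + 9158)*((8 + 20*√74) + 3391) = -40176*(3399 + 20*√74) = -136558224 - 803520*√74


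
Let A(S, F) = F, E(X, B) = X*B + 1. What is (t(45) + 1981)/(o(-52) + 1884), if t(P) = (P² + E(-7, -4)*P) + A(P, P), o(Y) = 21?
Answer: 5356/1905 ≈ 2.8116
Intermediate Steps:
E(X, B) = 1 + B*X (E(X, B) = B*X + 1 = 1 + B*X)
t(P) = P² + 30*P (t(P) = (P² + (1 - 4*(-7))*P) + P = (P² + (1 + 28)*P) + P = (P² + 29*P) + P = P² + 30*P)
(t(45) + 1981)/(o(-52) + 1884) = (45*(30 + 45) + 1981)/(21 + 1884) = (45*75 + 1981)/1905 = (3375 + 1981)*(1/1905) = 5356*(1/1905) = 5356/1905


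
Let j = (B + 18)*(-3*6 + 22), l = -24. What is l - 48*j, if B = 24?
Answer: -8088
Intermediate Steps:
j = 168 (j = (24 + 18)*(-3*6 + 22) = 42*(-18 + 22) = 42*4 = 168)
l - 48*j = -24 - 48*168 = -24 - 8064 = -8088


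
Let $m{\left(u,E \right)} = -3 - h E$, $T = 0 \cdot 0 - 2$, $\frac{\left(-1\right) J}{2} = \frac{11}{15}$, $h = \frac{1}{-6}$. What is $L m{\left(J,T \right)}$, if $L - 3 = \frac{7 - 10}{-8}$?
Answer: $- \frac{45}{4} \approx -11.25$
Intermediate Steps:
$h = - \frac{1}{6} \approx -0.16667$
$J = - \frac{22}{15}$ ($J = - 2 \cdot \frac{11}{15} = - 2 \cdot 11 \cdot \frac{1}{15} = \left(-2\right) \frac{11}{15} = - \frac{22}{15} \approx -1.4667$)
$T = -2$ ($T = 0 - 2 = -2$)
$m{\left(u,E \right)} = -3 + \frac{E}{6}$ ($m{\left(u,E \right)} = -3 - - \frac{E}{6} = -3 + \frac{E}{6}$)
$L = \frac{27}{8}$ ($L = 3 + \frac{7 - 10}{-8} = 3 - - \frac{3}{8} = 3 + \frac{3}{8} = \frac{27}{8} \approx 3.375$)
$L m{\left(J,T \right)} = \frac{27 \left(-3 + \frac{1}{6} \left(-2\right)\right)}{8} = \frac{27 \left(-3 - \frac{1}{3}\right)}{8} = \frac{27}{8} \left(- \frac{10}{3}\right) = - \frac{45}{4}$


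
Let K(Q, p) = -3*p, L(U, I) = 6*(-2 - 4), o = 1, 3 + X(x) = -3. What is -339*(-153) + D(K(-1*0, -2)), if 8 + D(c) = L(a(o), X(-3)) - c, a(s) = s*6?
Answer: 51817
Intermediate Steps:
X(x) = -6 (X(x) = -3 - 3 = -6)
a(s) = 6*s
L(U, I) = -36 (L(U, I) = 6*(-6) = -36)
D(c) = -44 - c (D(c) = -8 + (-36 - c) = -44 - c)
-339*(-153) + D(K(-1*0, -2)) = -339*(-153) + (-44 - (-3)*(-2)) = 51867 + (-44 - 1*6) = 51867 + (-44 - 6) = 51867 - 50 = 51817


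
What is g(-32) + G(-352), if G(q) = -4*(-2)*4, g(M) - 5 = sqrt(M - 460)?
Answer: 37 + 2*I*sqrt(123) ≈ 37.0 + 22.181*I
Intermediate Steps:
g(M) = 5 + sqrt(-460 + M) (g(M) = 5 + sqrt(M - 460) = 5 + sqrt(-460 + M))
G(q) = 32 (G(q) = 8*4 = 32)
g(-32) + G(-352) = (5 + sqrt(-460 - 32)) + 32 = (5 + sqrt(-492)) + 32 = (5 + 2*I*sqrt(123)) + 32 = 37 + 2*I*sqrt(123)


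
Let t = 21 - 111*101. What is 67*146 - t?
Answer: 20972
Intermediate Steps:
t = -11190 (t = 21 - 11211 = -11190)
67*146 - t = 67*146 - 1*(-11190) = 9782 + 11190 = 20972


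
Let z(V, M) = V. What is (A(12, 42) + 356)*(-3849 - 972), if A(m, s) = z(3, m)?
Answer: -1730739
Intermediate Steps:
A(m, s) = 3
(A(12, 42) + 356)*(-3849 - 972) = (3 + 356)*(-3849 - 972) = 359*(-4821) = -1730739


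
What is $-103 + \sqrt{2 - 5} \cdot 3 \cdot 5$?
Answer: $-103 + 15 i \sqrt{3} \approx -103.0 + 25.981 i$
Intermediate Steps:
$-103 + \sqrt{2 - 5} \cdot 3 \cdot 5 = -103 + \sqrt{-3} \cdot 3 \cdot 5 = -103 + i \sqrt{3} \cdot 3 \cdot 5 = -103 + 3 i \sqrt{3} \cdot 5 = -103 + 15 i \sqrt{3}$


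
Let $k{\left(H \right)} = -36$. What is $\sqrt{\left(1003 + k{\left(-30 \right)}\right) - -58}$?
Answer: $5 \sqrt{41} \approx 32.016$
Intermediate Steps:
$\sqrt{\left(1003 + k{\left(-30 \right)}\right) - -58} = \sqrt{\left(1003 - 36\right) - -58} = \sqrt{967 + \left(-1090 + 1148\right)} = \sqrt{967 + 58} = \sqrt{1025} = 5 \sqrt{41}$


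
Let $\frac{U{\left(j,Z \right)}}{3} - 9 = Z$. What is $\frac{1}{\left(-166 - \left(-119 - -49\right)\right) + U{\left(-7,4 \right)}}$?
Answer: $- \frac{1}{57} \approx -0.017544$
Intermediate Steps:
$U{\left(j,Z \right)} = 27 + 3 Z$
$\frac{1}{\left(-166 - \left(-119 - -49\right)\right) + U{\left(-7,4 \right)}} = \frac{1}{\left(-166 - \left(-119 - -49\right)\right) + \left(27 + 3 \cdot 4\right)} = \frac{1}{\left(-166 - \left(-119 + 49\right)\right) + \left(27 + 12\right)} = \frac{1}{\left(-166 - -70\right) + 39} = \frac{1}{\left(-166 + 70\right) + 39} = \frac{1}{-96 + 39} = \frac{1}{-57} = - \frac{1}{57}$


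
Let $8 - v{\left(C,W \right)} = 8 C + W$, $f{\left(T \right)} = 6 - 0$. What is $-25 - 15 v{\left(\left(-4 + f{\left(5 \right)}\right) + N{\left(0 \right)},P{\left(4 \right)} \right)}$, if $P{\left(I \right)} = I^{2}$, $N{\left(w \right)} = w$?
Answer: $335$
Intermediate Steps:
$f{\left(T \right)} = 6$ ($f{\left(T \right)} = 6 + 0 = 6$)
$v{\left(C,W \right)} = 8 - W - 8 C$ ($v{\left(C,W \right)} = 8 - \left(8 C + W\right) = 8 - \left(W + 8 C\right) = 8 - W - 8 C$)
$-25 - 15 v{\left(\left(-4 + f{\left(5 \right)}\right) + N{\left(0 \right)},P{\left(4 \right)} \right)} = -25 - 15 \left(8 - 4^{2} - 8 \left(\left(-4 + 6\right) + 0\right)\right) = -25 - 15 \left(8 - 16 - 8 \left(2 + 0\right)\right) = -25 - 15 \left(8 - 16 - 16\right) = -25 - -360 = -25 + 360 = 335$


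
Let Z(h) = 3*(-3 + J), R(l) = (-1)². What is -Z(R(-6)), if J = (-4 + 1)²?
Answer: -18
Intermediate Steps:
J = 9 (J = (-3)² = 9)
R(l) = 1
Z(h) = 18 (Z(h) = 3*(-3 + 9) = 3*6 = 18)
-Z(R(-6)) = -1*18 = -18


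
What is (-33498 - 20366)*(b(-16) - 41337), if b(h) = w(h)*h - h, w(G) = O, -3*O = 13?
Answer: 6665939320/3 ≈ 2.2220e+9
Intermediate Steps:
O = -13/3 (O = -1/3*13 = -13/3 ≈ -4.3333)
w(G) = -13/3
b(h) = -16*h/3 (b(h) = -13*h/3 - h = -16*h/3)
(-33498 - 20366)*(b(-16) - 41337) = (-33498 - 20366)*(-16/3*(-16) - 41337) = -53864*(256/3 - 41337) = -53864*(-123755/3) = 6665939320/3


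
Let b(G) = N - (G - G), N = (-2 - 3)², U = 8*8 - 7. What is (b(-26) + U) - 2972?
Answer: -2890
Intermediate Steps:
U = 57 (U = 64 - 7 = 57)
N = 25 (N = (-5)² = 25)
b(G) = 25 (b(G) = 25 - (G - G) = 25 - 1*0 = 25 + 0 = 25)
(b(-26) + U) - 2972 = (25 + 57) - 2972 = 82 - 2972 = -2890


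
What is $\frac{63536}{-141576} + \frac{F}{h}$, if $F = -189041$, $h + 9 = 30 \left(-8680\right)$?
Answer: $\frac{425763433}{1536152691} \approx 0.27716$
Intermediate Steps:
$h = -260409$ ($h = -9 + 30 \left(-8680\right) = -9 - 260400 = -260409$)
$\frac{63536}{-141576} + \frac{F}{h} = \frac{63536}{-141576} - \frac{189041}{-260409} = 63536 \left(- \frac{1}{141576}\right) - - \frac{189041}{260409} = - \frac{7942}{17697} + \frac{189041}{260409} = \frac{425763433}{1536152691}$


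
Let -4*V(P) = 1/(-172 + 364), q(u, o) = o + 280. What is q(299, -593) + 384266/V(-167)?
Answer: -295116601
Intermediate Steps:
q(u, o) = 280 + o
V(P) = -1/768 (V(P) = -1/(4*(-172 + 364)) = -¼/192 = -¼*1/192 = -1/768)
q(299, -593) + 384266/V(-167) = (280 - 593) + 384266/(-1/768) = -313 + 384266*(-768) = -313 - 295116288 = -295116601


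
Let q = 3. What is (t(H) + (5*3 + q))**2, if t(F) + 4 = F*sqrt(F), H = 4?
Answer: 484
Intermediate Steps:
t(F) = -4 + F**(3/2) (t(F) = -4 + F*sqrt(F) = -4 + F**(3/2))
(t(H) + (5*3 + q))**2 = ((-4 + 4**(3/2)) + (5*3 + 3))**2 = ((-4 + 8) + (15 + 3))**2 = (4 + 18)**2 = 22**2 = 484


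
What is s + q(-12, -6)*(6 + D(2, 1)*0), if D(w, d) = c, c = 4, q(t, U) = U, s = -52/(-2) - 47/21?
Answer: -257/21 ≈ -12.238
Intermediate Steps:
s = 499/21 (s = -52*(-½) - 47*1/21 = 26 - 47/21 = 499/21 ≈ 23.762)
D(w, d) = 4
s + q(-12, -6)*(6 + D(2, 1)*0) = 499/21 - 6*(6 + 4*0) = 499/21 - 6*(6 + 0) = 499/21 - 6*6 = 499/21 - 36 = -257/21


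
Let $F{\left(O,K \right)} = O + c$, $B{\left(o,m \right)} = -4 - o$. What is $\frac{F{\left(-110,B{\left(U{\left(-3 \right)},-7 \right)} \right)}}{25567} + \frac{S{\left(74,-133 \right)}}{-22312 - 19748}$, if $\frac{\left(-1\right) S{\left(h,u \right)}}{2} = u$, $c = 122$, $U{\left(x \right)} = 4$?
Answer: $- \frac{3148051}{537674010} \approx -0.0058549$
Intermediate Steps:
$S{\left(h,u \right)} = - 2 u$
$F{\left(O,K \right)} = 122 + O$ ($F{\left(O,K \right)} = O + 122 = 122 + O$)
$\frac{F{\left(-110,B{\left(U{\left(-3 \right)},-7 \right)} \right)}}{25567} + \frac{S{\left(74,-133 \right)}}{-22312 - 19748} = \frac{122 - 110}{25567} + \frac{\left(-2\right) \left(-133\right)}{-22312 - 19748} = 12 \cdot \frac{1}{25567} + \frac{266}{-42060} = \frac{12}{25567} + 266 \left(- \frac{1}{42060}\right) = \frac{12}{25567} - \frac{133}{21030} = - \frac{3148051}{537674010}$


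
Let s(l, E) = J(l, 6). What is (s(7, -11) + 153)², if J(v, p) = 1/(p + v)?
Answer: 3960100/169 ≈ 23433.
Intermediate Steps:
s(l, E) = 1/(6 + l)
(s(7, -11) + 153)² = (1/(6 + 7) + 153)² = (1/13 + 153)² = (1990/13)² = 3960100/169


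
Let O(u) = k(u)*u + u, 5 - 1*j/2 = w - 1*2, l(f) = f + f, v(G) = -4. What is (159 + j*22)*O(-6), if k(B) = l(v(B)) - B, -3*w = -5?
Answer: 2362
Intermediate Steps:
w = 5/3 (w = -⅓*(-5) = 5/3 ≈ 1.6667)
l(f) = 2*f
j = 32/3 (j = 10 - 2*(5/3 - 1*2) = 10 - 2*(5/3 - 2) = 10 - 2*(-⅓) = 10 + ⅔ = 32/3 ≈ 10.667)
k(B) = -8 - B (k(B) = 2*(-4) - B = -8 - B)
O(u) = u + u*(-8 - u) (O(u) = (-8 - u)*u + u = u*(-8 - u) + u = u + u*(-8 - u))
(159 + j*22)*O(-6) = (159 + (32/3)*22)*(-1*(-6)*(7 - 6)) = (159 + 704/3)*(-1*(-6)*1) = (1181/3)*6 = 2362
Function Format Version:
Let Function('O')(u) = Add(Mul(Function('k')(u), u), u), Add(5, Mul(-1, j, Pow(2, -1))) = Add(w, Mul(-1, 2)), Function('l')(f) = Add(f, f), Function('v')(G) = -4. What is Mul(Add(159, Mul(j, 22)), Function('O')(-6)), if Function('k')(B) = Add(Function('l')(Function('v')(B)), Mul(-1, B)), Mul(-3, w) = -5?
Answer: 2362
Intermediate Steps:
w = Rational(5, 3) (w = Mul(Rational(-1, 3), -5) = Rational(5, 3) ≈ 1.6667)
Function('l')(f) = Mul(2, f)
j = Rational(32, 3) (j = Add(10, Mul(-2, Add(Rational(5, 3), Mul(-1, 2)))) = Add(10, Mul(-2, Add(Rational(5, 3), -2))) = Add(10, Mul(-2, Rational(-1, 3))) = Add(10, Rational(2, 3)) = Rational(32, 3) ≈ 10.667)
Function('k')(B) = Add(-8, Mul(-1, B)) (Function('k')(B) = Add(Mul(2, -4), Mul(-1, B)) = Add(-8, Mul(-1, B)))
Function('O')(u) = Add(u, Mul(u, Add(-8, Mul(-1, u)))) (Function('O')(u) = Add(Mul(Add(-8, Mul(-1, u)), u), u) = Add(Mul(u, Add(-8, Mul(-1, u))), u) = Add(u, Mul(u, Add(-8, Mul(-1, u)))))
Mul(Add(159, Mul(j, 22)), Function('O')(-6)) = Mul(Add(159, Mul(Rational(32, 3), 22)), Mul(-1, -6, Add(7, -6))) = Mul(Add(159, Rational(704, 3)), Mul(-1, -6, 1)) = Mul(Rational(1181, 3), 6) = 2362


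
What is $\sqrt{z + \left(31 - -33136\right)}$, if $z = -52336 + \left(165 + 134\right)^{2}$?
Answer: $2 \sqrt{17558} \approx 265.01$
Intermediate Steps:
$z = 37065$ ($z = -52336 + 299^{2} = -52336 + 89401 = 37065$)
$\sqrt{z + \left(31 - -33136\right)} = \sqrt{37065 + \left(31 - -33136\right)} = \sqrt{37065 + \left(31 + 33136\right)} = \sqrt{37065 + 33167} = \sqrt{70232} = 2 \sqrt{17558}$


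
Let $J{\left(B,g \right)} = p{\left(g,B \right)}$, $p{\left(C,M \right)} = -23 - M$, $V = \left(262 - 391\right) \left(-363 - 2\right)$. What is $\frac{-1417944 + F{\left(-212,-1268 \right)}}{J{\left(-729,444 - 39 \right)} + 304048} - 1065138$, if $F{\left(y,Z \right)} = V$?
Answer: $- \frac{324606436911}{304754} \approx -1.0651 \cdot 10^{6}$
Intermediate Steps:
$V = 47085$ ($V = \left(-129\right) \left(-365\right) = 47085$)
$F{\left(y,Z \right)} = 47085$
$J{\left(B,g \right)} = -23 - B$
$\frac{-1417944 + F{\left(-212,-1268 \right)}}{J{\left(-729,444 - 39 \right)} + 304048} - 1065138 = \frac{-1417944 + 47085}{\left(-23 - -729\right) + 304048} - 1065138 = - \frac{1370859}{\left(-23 + 729\right) + 304048} - 1065138 = - \frac{1370859}{706 + 304048} - 1065138 = - \frac{1370859}{304754} - 1065138 = - \frac{324606436911}{304754}$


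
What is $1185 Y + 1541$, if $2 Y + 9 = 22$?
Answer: $\frac{18487}{2} \approx 9243.5$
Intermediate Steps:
$Y = \frac{13}{2}$ ($Y = - \frac{9}{2} + \frac{1}{2} \cdot 22 = - \frac{9}{2} + 11 = \frac{13}{2} \approx 6.5$)
$1185 Y + 1541 = 1185 \cdot \frac{13}{2} + 1541 = \frac{15405}{2} + 1541 = \frac{18487}{2}$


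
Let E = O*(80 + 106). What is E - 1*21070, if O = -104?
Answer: -40414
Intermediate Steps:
E = -19344 (E = -104*(80 + 106) = -104*186 = -19344)
E - 1*21070 = -19344 - 1*21070 = -19344 - 21070 = -40414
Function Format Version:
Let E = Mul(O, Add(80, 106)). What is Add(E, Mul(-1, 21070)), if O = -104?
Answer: -40414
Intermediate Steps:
E = -19344 (E = Mul(-104, Add(80, 106)) = Mul(-104, 186) = -19344)
Add(E, Mul(-1, 21070)) = Add(-19344, Mul(-1, 21070)) = Add(-19344, -21070) = -40414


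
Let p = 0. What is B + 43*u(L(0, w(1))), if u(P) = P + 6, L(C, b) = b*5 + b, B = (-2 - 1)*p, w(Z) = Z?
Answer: 516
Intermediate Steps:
B = 0 (B = (-2 - 1)*0 = -3*0 = 0)
L(C, b) = 6*b (L(C, b) = 5*b + b = 6*b)
u(P) = 6 + P
B + 43*u(L(0, w(1))) = 0 + 43*(6 + 6*1) = 0 + 43*(6 + 6) = 0 + 43*12 = 0 + 516 = 516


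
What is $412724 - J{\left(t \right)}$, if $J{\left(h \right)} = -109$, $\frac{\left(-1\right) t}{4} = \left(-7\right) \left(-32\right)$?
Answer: $412833$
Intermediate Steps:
$t = -896$ ($t = - 4 \left(\left(-7\right) \left(-32\right)\right) = \left(-4\right) 224 = -896$)
$412724 - J{\left(t \right)} = 412724 - -109 = 412724 + 109 = 412833$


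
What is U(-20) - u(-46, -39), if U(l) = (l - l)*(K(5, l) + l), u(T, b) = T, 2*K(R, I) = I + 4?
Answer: 46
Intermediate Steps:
K(R, I) = 2 + I/2 (K(R, I) = (I + 4)/2 = (4 + I)/2 = 2 + I/2)
U(l) = 0 (U(l) = (l - l)*((2 + l/2) + l) = 0*(2 + 3*l/2) = 0)
U(-20) - u(-46, -39) = 0 - 1*(-46) = 0 + 46 = 46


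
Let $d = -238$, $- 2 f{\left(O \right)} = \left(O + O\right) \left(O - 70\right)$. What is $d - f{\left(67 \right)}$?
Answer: $-439$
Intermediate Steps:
$f{\left(O \right)} = - O \left(-70 + O\right)$ ($f{\left(O \right)} = - \frac{\left(O + O\right) \left(O - 70\right)}{2} = - \frac{2 O \left(-70 + O\right)}{2} = - O \left(-70 + O\right)$)
$d - f{\left(67 \right)} = -238 - 67 \left(70 - 67\right) = -238 - 67 \cdot 3 = -238 - 201 = -439$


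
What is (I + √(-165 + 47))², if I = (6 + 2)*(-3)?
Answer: (24 - I*√118)² ≈ 458.0 - 521.41*I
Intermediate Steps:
I = -24 (I = 8*(-3) = -24)
(I + √(-165 + 47))² = (-24 + √(-165 + 47))² = (-24 + √(-118))² = (-24 + I*√118)²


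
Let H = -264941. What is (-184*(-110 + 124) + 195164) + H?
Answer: -72353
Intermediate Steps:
(-184*(-110 + 124) + 195164) + H = (-184*(-110 + 124) + 195164) - 264941 = (-184*14 + 195164) - 264941 = (-2576 + 195164) - 264941 = 192588 - 264941 = -72353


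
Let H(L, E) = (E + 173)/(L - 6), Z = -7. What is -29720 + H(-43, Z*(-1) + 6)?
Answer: -1456466/49 ≈ -29724.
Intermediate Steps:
H(L, E) = (173 + E)/(-6 + L)
-29720 + H(-43, Z*(-1) + 6) = -29720 + (173 + (-7*(-1) + 6))/(-6 - 43) = -29720 + (173 + (7 + 6))/(-49) = -29720 - (173 + 13)/49 = -29720 - 1/49*186 = -29720 - 186/49 = -1456466/49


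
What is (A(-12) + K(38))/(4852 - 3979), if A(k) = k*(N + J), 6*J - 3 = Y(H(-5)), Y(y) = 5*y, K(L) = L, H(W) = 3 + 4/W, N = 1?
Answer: -2/873 ≈ -0.0022909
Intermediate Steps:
J = 7/3 (J = ½ + (5*(3 + 4/(-5)))/6 = ½ + (5*(3 + 4*(-⅕)))/6 = ½ + (5*(3 - ⅘))/6 = ½ + (5*(11/5))/6 = ½ + (⅙)*11 = ½ + 11/6 = 7/3 ≈ 2.3333)
A(k) = 10*k/3 (A(k) = k*(1 + 7/3) = k*(10/3) = 10*k/3)
(A(-12) + K(38))/(4852 - 3979) = ((10/3)*(-12) + 38)/(4852 - 3979) = (-40 + 38)/873 = -2*1/873 = -2/873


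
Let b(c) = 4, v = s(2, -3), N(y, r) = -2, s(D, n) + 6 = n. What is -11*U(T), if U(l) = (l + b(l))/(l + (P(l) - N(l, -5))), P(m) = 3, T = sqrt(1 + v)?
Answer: 22*(-sqrt(2) + 2*I)/(-5*I + 2*sqrt(2)) ≈ -9.3333 - 0.94281*I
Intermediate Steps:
s(D, n) = -6 + n
v = -9 (v = -6 - 3 = -9)
T = 2*I*sqrt(2) (T = sqrt(1 - 9) = sqrt(-8) = 2*I*sqrt(2) ≈ 2.8284*I)
U(l) = (4 + l)/(5 + l) (U(l) = (l + 4)/(l + (3 - 1*(-2))) = (4 + l)/(l + (3 + 2)) = (4 + l)/(l + 5) = (4 + l)/(5 + l))
-11*U(T) = -11*(4 + 2*I*sqrt(2))/(5 + 2*I*sqrt(2))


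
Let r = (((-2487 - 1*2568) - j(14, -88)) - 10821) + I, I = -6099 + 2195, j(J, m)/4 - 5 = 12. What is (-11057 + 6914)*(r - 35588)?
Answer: 229671348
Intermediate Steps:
j(J, m) = 68 (j(J, m) = 20 + 4*12 = 20 + 48 = 68)
I = -3904
r = -19848 (r = (((-2487 - 1*2568) - 1*68) - 10821) - 3904 = (((-2487 - 2568) - 68) - 10821) - 3904 = ((-5055 - 68) - 10821) - 3904 = (-5123 - 10821) - 3904 = -15944 - 3904 = -19848)
(-11057 + 6914)*(r - 35588) = (-11057 + 6914)*(-19848 - 35588) = -4143*(-55436) = 229671348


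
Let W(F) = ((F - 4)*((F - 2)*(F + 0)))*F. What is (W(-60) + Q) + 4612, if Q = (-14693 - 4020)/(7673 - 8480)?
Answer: 11531574197/807 ≈ 1.4289e+7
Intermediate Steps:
Q = 18713/807 (Q = -18713/(-807) = -18713*(-1/807) = 18713/807 ≈ 23.188)
W(F) = F²*(-4 + F)*(-2 + F) (W(F) = ((-4 + F)*((-2 + F)*F))*F = ((-4 + F)*(F*(-2 + F)))*F = (F*(-4 + F)*(-2 + F))*F = F²*(-4 + F)*(-2 + F))
(W(-60) + Q) + 4612 = ((-60)²*(8 + (-60)² - 6*(-60)) + 18713/807) + 4612 = (3600*(8 + 3600 + 360) + 18713/807) + 4612 = (3600*3968 + 18713/807) + 4612 = (14284800 + 18713/807) + 4612 = 11527852313/807 + 4612 = 11531574197/807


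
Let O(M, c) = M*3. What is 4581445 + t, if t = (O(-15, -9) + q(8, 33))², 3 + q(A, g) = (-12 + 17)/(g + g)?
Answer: 19966778989/4356 ≈ 4.5837e+6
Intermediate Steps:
O(M, c) = 3*M
q(A, g) = -3 + 5/(2*g) (q(A, g) = -3 + (-12 + 17)/(g + g) = -3 + 5/((2*g)) = -3 + 5*(1/(2*g)) = -3 + 5/(2*g))
t = 10004569/4356 (t = (3*(-15) + (-3 + (5/2)/33))² = (-45 + (-3 + (5/2)*(1/33)))² = (-45 + (-3 + 5/66))² = (-45 - 193/66)² = (-3163/66)² = 10004569/4356 ≈ 2296.7)
4581445 + t = 4581445 + 10004569/4356 = 19966778989/4356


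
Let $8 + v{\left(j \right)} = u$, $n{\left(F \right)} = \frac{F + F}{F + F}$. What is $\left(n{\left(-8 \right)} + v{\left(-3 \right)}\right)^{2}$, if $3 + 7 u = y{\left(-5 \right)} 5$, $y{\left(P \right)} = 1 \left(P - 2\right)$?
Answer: $\frac{7569}{49} \approx 154.47$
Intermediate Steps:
$y{\left(P \right)} = -2 + P$ ($y{\left(P \right)} = 1 \left(-2 + P\right) = -2 + P$)
$n{\left(F \right)} = 1$ ($n{\left(F \right)} = \frac{2 F}{2 F} = 2 F \frac{1}{2 F} = 1$)
$u = - \frac{38}{7}$ ($u = - \frac{3}{7} + \frac{\left(-2 - 5\right) 5}{7} = - \frac{3}{7} + \frac{\left(-7\right) 5}{7} = - \frac{3}{7} + \frac{1}{7} \left(-35\right) = - \frac{3}{7} - 5 = - \frac{38}{7} \approx -5.4286$)
$v{\left(j \right)} = - \frac{94}{7}$ ($v{\left(j \right)} = -8 - \frac{38}{7} = - \frac{94}{7}$)
$\left(n{\left(-8 \right)} + v{\left(-3 \right)}\right)^{2} = \left(1 - \frac{94}{7}\right)^{2} = \left(- \frac{87}{7}\right)^{2} = \frac{7569}{49}$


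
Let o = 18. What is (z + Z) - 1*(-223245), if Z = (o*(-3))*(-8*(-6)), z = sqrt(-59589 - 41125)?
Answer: 220653 + I*sqrt(100714) ≈ 2.2065e+5 + 317.35*I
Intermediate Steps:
z = I*sqrt(100714) (z = sqrt(-100714) = I*sqrt(100714) ≈ 317.35*I)
Z = -2592 (Z = (18*(-3))*(-8*(-6)) = -54*48 = -2592)
(z + Z) - 1*(-223245) = (I*sqrt(100714) - 2592) - 1*(-223245) = (-2592 + I*sqrt(100714)) + 223245 = 220653 + I*sqrt(100714)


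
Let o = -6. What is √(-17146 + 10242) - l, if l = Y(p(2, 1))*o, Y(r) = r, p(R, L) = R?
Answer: 12 + 2*I*√1726 ≈ 12.0 + 83.09*I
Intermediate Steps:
l = -12 (l = 2*(-6) = -12)
√(-17146 + 10242) - l = √(-17146 + 10242) - 1*(-12) = √(-6904) + 12 = 2*I*√1726 + 12 = 12 + 2*I*√1726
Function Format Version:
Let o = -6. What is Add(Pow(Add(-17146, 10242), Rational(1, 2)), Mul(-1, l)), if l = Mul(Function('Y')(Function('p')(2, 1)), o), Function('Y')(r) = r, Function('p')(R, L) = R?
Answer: Add(12, Mul(2, I, Pow(1726, Rational(1, 2)))) ≈ Add(12.000, Mul(83.090, I))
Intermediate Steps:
l = -12 (l = Mul(2, -6) = -12)
Add(Pow(Add(-17146, 10242), Rational(1, 2)), Mul(-1, l)) = Add(Pow(Add(-17146, 10242), Rational(1, 2)), Mul(-1, -12)) = Add(Pow(-6904, Rational(1, 2)), 12) = Add(Mul(2, I, Pow(1726, Rational(1, 2))), 12) = Add(12, Mul(2, I, Pow(1726, Rational(1, 2))))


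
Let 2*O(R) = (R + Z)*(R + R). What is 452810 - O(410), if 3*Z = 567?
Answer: 207220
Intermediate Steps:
Z = 189 (Z = (⅓)*567 = 189)
O(R) = R*(189 + R) (O(R) = ((R + 189)*(R + R))/2 = ((189 + R)*(2*R))/2 = (2*R*(189 + R))/2 = R*(189 + R))
452810 - O(410) = 452810 - 410*(189 + 410) = 452810 - 410*599 = 452810 - 1*245590 = 452810 - 245590 = 207220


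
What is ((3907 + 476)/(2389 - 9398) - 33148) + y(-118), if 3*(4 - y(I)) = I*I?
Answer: -794525353/21027 ≈ -37786.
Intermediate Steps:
y(I) = 4 - I²/3 (y(I) = 4 - I*I/3 = 4 - I²/3)
((3907 + 476)/(2389 - 9398) - 33148) + y(-118) = ((3907 + 476)/(2389 - 9398) - 33148) + (4 - ⅓*(-118)²) = (4383/(-7009) - 33148) + (4 - ⅓*13924) = (4383*(-1/7009) - 33148) + (4 - 13924/3) = (-4383/7009 - 33148) - 13912/3 = -232338715/7009 - 13912/3 = -794525353/21027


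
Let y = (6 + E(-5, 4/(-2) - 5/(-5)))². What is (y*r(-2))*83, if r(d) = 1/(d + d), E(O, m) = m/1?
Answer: -2075/4 ≈ -518.75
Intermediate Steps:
E(O, m) = m (E(O, m) = m*1 = m)
r(d) = 1/(2*d)
y = 25 (y = (6 + (4/(-2) - 5/(-5)))² = (6 + (4*(-½) - 5*(-⅕)))² = (6 + (-2 + 1))² = (6 - 1)² = 5² = 25)
(y*r(-2))*83 = (25*((½)/(-2)))*83 = (25*((½)*(-½)))*83 = (25*(-¼))*83 = -25/4*83 = -2075/4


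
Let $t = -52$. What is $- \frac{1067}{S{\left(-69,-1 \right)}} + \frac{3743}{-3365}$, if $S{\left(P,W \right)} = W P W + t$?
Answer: $\frac{285232}{37015} \approx 7.7058$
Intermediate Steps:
$S{\left(P,W \right)} = -52 + P W^{2}$ ($S{\left(P,W \right)} = W P W - 52 = P W W - 52 = P W^{2} - 52 = -52 + P W^{2}$)
$- \frac{1067}{S{\left(-69,-1 \right)}} + \frac{3743}{-3365} = - \frac{1067}{-52 - 69 \left(-1\right)^{2}} + \frac{3743}{-3365} = - \frac{1067}{-52 - 69} + 3743 \left(- \frac{1}{3365}\right) = - \frac{1067}{-52 - 69} - \frac{3743}{3365} = - \frac{1067}{-121} - \frac{3743}{3365} = \left(-1067\right) \left(- \frac{1}{121}\right) - \frac{3743}{3365} = \frac{97}{11} - \frac{3743}{3365} = \frac{285232}{37015}$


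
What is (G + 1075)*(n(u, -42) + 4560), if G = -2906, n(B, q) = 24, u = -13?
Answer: -8393304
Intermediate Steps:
(G + 1075)*(n(u, -42) + 4560) = (-2906 + 1075)*(24 + 4560) = -1831*4584 = -8393304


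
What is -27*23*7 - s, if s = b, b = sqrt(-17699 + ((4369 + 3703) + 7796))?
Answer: -4347 - I*sqrt(1831) ≈ -4347.0 - 42.79*I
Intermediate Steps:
b = I*sqrt(1831) (b = sqrt(-17699 + (8072 + 7796)) = sqrt(-17699 + 15868) = sqrt(-1831) = I*sqrt(1831) ≈ 42.79*I)
s = I*sqrt(1831) ≈ 42.79*I
-27*23*7 - s = -27*23*7 - I*sqrt(1831) = -621*7 - I*sqrt(1831) = -4347 - I*sqrt(1831)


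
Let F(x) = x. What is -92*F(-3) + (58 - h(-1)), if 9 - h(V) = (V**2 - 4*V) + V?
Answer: 329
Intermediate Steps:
h(V) = 9 - V**2 + 3*V (h(V) = 9 - ((V**2 - 4*V) + V) = 9 - (V**2 - 3*V) = 9 + (-V**2 + 3*V) = 9 - V**2 + 3*V)
-92*F(-3) + (58 - h(-1)) = -92*(-3) + (58 - (9 - 1*(-1)**2 + 3*(-1))) = 276 + (58 - (9 - 1*1 - 3)) = 276 + (58 - (9 - 1 - 3)) = 276 + (58 - 1*5) = 276 + (58 - 5) = 276 + 53 = 329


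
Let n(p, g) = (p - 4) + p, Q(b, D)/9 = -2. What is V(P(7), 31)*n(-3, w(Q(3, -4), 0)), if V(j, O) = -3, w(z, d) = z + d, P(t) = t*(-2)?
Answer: 30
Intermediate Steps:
Q(b, D) = -18 (Q(b, D) = 9*(-2) = -18)
P(t) = -2*t
w(z, d) = d + z
n(p, g) = -4 + 2*p (n(p, g) = (-4 + p) + p = -4 + 2*p)
V(P(7), 31)*n(-3, w(Q(3, -4), 0)) = -3*(-4 + 2*(-3)) = -3*(-4 - 6) = -3*(-10) = 30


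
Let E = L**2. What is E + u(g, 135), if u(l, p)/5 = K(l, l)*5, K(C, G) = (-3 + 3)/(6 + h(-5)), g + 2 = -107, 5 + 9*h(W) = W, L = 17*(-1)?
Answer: 289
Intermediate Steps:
L = -17
h(W) = -5/9 + W/9
g = -109 (g = -2 - 107 = -109)
K(C, G) = 0 (K(C, G) = (-3 + 3)/(6 + (-5/9 + (1/9)*(-5))) = 0/(6 + (-5/9 - 5/9)) = 0/(6 - 10/9) = 0/(44/9) = 0*(9/44) = 0)
u(l, p) = 0 (u(l, p) = 5*(0*5) = 5*0 = 0)
E = 289 (E = (-17)**2 = 289)
E + u(g, 135) = 289 + 0 = 289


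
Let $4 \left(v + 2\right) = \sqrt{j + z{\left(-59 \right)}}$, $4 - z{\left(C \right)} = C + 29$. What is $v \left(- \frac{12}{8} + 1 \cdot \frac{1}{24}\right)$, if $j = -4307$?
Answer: $\frac{35}{12} - \frac{35 i \sqrt{4273}}{96} \approx 2.9167 - 23.832 i$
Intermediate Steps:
$z{\left(C \right)} = -25 - C$ ($z{\left(C \right)} = 4 - \left(C + 29\right) = 4 - \left(29 + C\right) = -25 - C$)
$v = -2 + \frac{i \sqrt{4273}}{4}$ ($v = -2 + \frac{\sqrt{-4307 - -34}}{4} = -2 + \frac{\sqrt{-4307 + \left(-25 + 59\right)}}{4} = -2 + \frac{\sqrt{-4307 + 34}}{4} = -2 + \frac{\sqrt{-4273}}{4} = -2 + \frac{i \sqrt{4273}}{4} \approx -2.0 + 16.342 i$)
$v \left(- \frac{12}{8} + 1 \cdot \frac{1}{24}\right) = \left(-2 + \frac{i \sqrt{4273}}{4}\right) \left(- \frac{12}{8} + 1 \cdot \frac{1}{24}\right) = \left(-2 + \frac{i \sqrt{4273}}{4}\right) \left(\left(-12\right) \frac{1}{8} + 1 \cdot \frac{1}{24}\right) = \left(-2 + \frac{i \sqrt{4273}}{4}\right) \left(- \frac{3}{2} + \frac{1}{24}\right) = \left(-2 + \frac{i \sqrt{4273}}{4}\right) \left(- \frac{35}{24}\right) = \frac{35}{12} - \frac{35 i \sqrt{4273}}{96}$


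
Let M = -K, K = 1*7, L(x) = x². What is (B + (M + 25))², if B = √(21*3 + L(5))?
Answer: 412 + 72*√22 ≈ 749.71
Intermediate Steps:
K = 7
B = 2*√22 (B = √(21*3 + 5²) = √(63 + 25) = √88 = 2*√22 ≈ 9.3808)
M = -7 (M = -1*7 = -7)
(B + (M + 25))² = (2*√22 + (-7 + 25))² = (2*√22 + 18)² = (18 + 2*√22)²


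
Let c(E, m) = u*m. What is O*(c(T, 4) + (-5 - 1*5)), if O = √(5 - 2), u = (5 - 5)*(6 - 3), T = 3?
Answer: -10*√3 ≈ -17.320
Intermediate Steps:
u = 0 (u = 0*3 = 0)
O = √3 ≈ 1.7320
c(E, m) = 0 (c(E, m) = 0*m = 0)
O*(c(T, 4) + (-5 - 1*5)) = √3*(0 + (-5 - 1*5)) = √3*(0 + (-5 - 5)) = √3*(0 - 10) = √3*(-10) = -10*√3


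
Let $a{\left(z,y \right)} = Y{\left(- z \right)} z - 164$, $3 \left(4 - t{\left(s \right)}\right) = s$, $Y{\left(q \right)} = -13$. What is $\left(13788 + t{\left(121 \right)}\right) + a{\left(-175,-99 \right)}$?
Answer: $\frac{47588}{3} \approx 15863.0$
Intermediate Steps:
$t{\left(s \right)} = 4 - \frac{s}{3}$
$a{\left(z,y \right)} = -164 - 13 z$ ($a{\left(z,y \right)} = - 13 z - 164 = -164 - 13 z$)
$\left(13788 + t{\left(121 \right)}\right) + a{\left(-175,-99 \right)} = \left(13788 + \left(4 - \frac{121}{3}\right)\right) - -2111 = \left(13788 + \left(4 - \frac{121}{3}\right)\right) + \left(-164 + 2275\right) = \left(13788 - \frac{109}{3}\right) + 2111 = \frac{41255}{3} + 2111 = \frac{47588}{3}$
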